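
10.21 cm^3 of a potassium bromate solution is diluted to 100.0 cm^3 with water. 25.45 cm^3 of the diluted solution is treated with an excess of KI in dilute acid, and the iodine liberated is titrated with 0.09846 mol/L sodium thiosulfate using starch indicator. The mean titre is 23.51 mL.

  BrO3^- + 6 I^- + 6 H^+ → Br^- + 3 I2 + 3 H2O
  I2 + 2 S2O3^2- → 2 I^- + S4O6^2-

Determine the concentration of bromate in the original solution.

n(S2O3^2-) = 0.02351 × 0.09846 = 2.315 × 10^-3 mol
n(I2) = n(S2O3^2-)/2 = 1.157 × 10^-3 mol
From the 1:3 ratio, n(BrO3^-) in the aliquot = 1/3 × 1.157 × 10^-3 = 3.858 × 10^-4 mol
[BrO3^-]_dilute = 3.858 × 10^-4 / 0.02545 = 0.01516 mol/L
[BrO3^-]_original = 0.01516 × 100.0/10.21 = 0.1485 mol/L

0.1485 mol/L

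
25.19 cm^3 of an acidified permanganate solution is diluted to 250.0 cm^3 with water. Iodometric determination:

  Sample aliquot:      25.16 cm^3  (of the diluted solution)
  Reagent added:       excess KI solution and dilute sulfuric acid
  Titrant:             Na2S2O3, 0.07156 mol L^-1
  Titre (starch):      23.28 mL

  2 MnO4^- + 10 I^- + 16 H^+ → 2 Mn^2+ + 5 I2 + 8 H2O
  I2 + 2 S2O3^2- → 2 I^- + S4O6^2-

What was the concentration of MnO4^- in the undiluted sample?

0.1314 mol/L

n(S2O3^2-) = 0.02328 × 0.07156 = 1.666 × 10^-3 mol
n(I2) = n(S2O3^2-)/2 = 8.330 × 10^-4 mol
From the 2:5 ratio, n(MnO4^-) in the aliquot = 2/5 × 8.330 × 10^-4 = 3.332 × 10^-4 mol
[MnO4^-]_dilute = 3.332 × 10^-4 / 0.02516 = 0.01324 mol/L
[MnO4^-]_original = 0.01324 × 250.0/25.19 = 0.1314 mol/L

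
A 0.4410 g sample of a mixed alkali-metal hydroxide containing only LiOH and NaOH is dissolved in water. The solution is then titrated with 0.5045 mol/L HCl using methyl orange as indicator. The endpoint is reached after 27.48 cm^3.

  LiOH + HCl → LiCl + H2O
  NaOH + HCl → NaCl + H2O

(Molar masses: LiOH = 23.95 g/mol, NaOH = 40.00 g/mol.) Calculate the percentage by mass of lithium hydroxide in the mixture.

38.42 %

n(HCl) = 0.02748 × 0.5045 = 0.01386 mol
Let x = n(LiOH), y = n(NaOH).
Titrant: 1x + 1y = 0.01386;  mass: 23.95x + 40.00y = 0.4410
Solving, x = 7.075 × 10^-3 mol, y = 6.789 × 10^-3 mol
mass of LiOH = 7.075 × 10^-3 × 23.95 = 0.1694 g
% LiOH = 0.1694 / 0.4410 × 100 = 38.42 %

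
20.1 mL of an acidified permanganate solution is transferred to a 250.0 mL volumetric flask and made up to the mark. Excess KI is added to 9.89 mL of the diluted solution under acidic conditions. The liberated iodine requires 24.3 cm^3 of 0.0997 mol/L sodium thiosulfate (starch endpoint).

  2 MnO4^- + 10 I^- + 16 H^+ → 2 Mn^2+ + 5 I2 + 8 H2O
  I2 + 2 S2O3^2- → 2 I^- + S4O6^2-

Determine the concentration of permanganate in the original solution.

n(S2O3^2-) = 0.0243 × 0.0997 = 2.42 × 10^-3 mol
n(I2) = n(S2O3^2-)/2 = 1.21 × 10^-3 mol
From the 2:5 ratio, n(MnO4^-) in the aliquot = 2/5 × 1.21 × 10^-3 = 4.85 × 10^-4 mol
[MnO4^-]_dilute = 4.85 × 10^-4 / 0.00989 = 0.0490 mol/L
[MnO4^-]_original = 0.0490 × 250.0/20.1 = 0.609 mol/L

0.609 mol/L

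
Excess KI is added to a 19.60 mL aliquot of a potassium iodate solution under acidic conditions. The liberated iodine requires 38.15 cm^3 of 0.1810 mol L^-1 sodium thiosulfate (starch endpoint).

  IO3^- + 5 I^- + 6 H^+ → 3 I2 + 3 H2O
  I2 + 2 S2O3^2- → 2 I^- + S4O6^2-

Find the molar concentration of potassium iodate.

n(S2O3^2-) = 0.03815 × 0.1810 = 6.905 × 10^-3 mol
n(I2) = n(S2O3^2-)/2 = 3.453 × 10^-3 mol
From the 1:3 ratio, n(IO3^-) in the aliquot = 1/3 × 3.453 × 10^-3 = 1.151 × 10^-3 mol
[IO3^-] = 1.151 × 10^-3 / 0.01960 = 0.05872 mol/L

0.05872 mol/L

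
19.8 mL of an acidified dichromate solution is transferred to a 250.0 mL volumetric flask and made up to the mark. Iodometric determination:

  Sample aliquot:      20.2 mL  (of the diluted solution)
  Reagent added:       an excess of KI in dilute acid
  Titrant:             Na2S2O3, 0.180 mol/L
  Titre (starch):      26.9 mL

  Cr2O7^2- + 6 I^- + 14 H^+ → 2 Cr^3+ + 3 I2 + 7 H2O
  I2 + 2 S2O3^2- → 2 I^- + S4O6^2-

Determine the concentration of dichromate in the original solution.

n(S2O3^2-) = 0.0269 × 0.180 = 4.84 × 10^-3 mol
n(I2) = n(S2O3^2-)/2 = 2.42 × 10^-3 mol
From the 1:3 ratio, n(Cr2O7^2-) in the aliquot = 1/3 × 2.42 × 10^-3 = 8.07 × 10^-4 mol
[Cr2O7^2-]_dilute = 8.07 × 10^-4 / 0.0202 = 0.0400 mol/L
[Cr2O7^2-]_original = 0.0400 × 250.0/19.8 = 0.504 mol/L

0.504 mol/L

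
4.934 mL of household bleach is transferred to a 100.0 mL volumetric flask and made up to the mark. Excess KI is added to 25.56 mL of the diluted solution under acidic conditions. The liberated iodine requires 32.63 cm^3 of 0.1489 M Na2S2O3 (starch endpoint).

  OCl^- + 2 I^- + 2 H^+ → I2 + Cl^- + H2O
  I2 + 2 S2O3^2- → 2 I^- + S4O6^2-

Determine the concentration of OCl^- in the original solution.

1.926 M

n(S2O3^2-) = 0.03263 × 0.1489 = 4.859 × 10^-3 mol
n(I2) = n(S2O3^2-)/2 = 2.429 × 10^-3 mol
n(OCl^-) in the aliquot = 2.429 × 10^-3 mol (1:1 ratio)
[OCl^-]_dilute = 2.429 × 10^-3 / 0.02556 = 0.09504 mol/L
[OCl^-]_original = 0.09504 × 100.0/4.934 = 1.926 mol/L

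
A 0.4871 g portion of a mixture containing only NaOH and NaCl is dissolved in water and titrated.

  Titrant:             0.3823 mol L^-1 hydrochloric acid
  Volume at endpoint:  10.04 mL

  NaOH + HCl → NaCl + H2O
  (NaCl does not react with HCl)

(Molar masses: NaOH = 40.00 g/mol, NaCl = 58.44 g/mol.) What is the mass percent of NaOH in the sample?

n(HCl) = 0.01004 × 0.3823 = 3.838 × 10^-3 mol
Let x = n(NaOH), y = n(NaCl).
Titrant: 1x = 3.838 × 10^-3;  mass: 40.00x + 58.44y = 0.4871
Solving, x = 3.838 × 10^-3 mol, y = 5.708 × 10^-3 mol
mass of NaOH = 3.838 × 10^-3 × 40.00 = 0.1535 g
% NaOH = 0.1535 / 0.4871 × 100 = 31.52 %

31.52 %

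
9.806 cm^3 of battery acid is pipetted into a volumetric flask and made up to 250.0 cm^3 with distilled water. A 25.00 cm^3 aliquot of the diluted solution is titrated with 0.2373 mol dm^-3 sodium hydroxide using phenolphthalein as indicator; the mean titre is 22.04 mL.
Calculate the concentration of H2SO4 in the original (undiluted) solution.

H2SO4 + 2 NaOH → Na2SO4 + 2 H2O
n(NaOH) = 0.02204 × 0.2373 = 5.230 × 10^-3 mol
From the 1:2 ratio, n(H2SO4) in the aliquot = 1/2 × 5.230 × 10^-3 = 2.615 × 10^-3 mol
[H2SO4]_dilute = 2.615 × 10^-3 / 0.02500 = 0.1046 mol/L
Dilution factor = 250.0 / 9.806 = 25.49
[H2SO4]_stock = 0.1046 × 25.49 = 2.667 mol/L

2.667 mol/L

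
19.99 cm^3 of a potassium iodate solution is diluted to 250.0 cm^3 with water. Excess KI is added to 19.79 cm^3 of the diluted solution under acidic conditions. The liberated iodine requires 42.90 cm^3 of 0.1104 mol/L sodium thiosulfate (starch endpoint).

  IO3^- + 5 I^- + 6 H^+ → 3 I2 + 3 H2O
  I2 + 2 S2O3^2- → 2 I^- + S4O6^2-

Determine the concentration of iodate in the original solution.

n(S2O3^2-) = 0.04290 × 0.1104 = 4.736 × 10^-3 mol
n(I2) = n(S2O3^2-)/2 = 2.368 × 10^-3 mol
From the 1:3 ratio, n(IO3^-) in the aliquot = 1/3 × 2.368 × 10^-3 = 7.894 × 10^-4 mol
[IO3^-]_dilute = 7.894 × 10^-4 / 0.01979 = 0.03989 mol/L
[IO3^-]_original = 0.03989 × 250.0/19.99 = 0.4988 mol/L

0.4988 mol/L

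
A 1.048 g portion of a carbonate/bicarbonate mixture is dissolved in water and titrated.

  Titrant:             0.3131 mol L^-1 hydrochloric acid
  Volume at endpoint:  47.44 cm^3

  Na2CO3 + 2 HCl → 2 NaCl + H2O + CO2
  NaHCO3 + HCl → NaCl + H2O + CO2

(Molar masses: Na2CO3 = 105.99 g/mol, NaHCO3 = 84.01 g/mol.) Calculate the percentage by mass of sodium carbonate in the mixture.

n(HCl) = 0.04744 × 0.3131 = 0.01485 mol
Let x = n(Na2CO3), y = n(NaHCO3).
Titrant: 2x + 1y = 0.01485;  mass: 105.99x + 84.01y = 1.048
Solving, x = 3.222 × 10^-3 mol, y = 8.410 × 10^-3 mol
mass of Na2CO3 = 3.222 × 10^-3 × 105.99 = 0.3415 g
% Na2CO3 = 0.3415 / 1.048 × 100 = 32.58 %

32.58 %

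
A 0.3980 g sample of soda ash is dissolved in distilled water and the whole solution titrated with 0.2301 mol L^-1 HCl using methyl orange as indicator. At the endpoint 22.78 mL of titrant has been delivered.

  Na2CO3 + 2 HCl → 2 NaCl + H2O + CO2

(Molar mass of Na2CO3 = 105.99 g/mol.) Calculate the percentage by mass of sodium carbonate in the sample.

69.79 %

n(HCl) = 0.02278 L × 0.2301 mol/L = 5.242 × 10^-3 mol
From the 1:2 ratio, n(Na2CO3) = 1/2 × 5.242 × 10^-3 = 2.621 × 10^-3 mol
mass of Na2CO3 = 2.621 × 10^-3 × 105.99 g/mol = 0.2778 g
% Na2CO3 = 0.2778 / 0.3980 × 100 = 69.79 %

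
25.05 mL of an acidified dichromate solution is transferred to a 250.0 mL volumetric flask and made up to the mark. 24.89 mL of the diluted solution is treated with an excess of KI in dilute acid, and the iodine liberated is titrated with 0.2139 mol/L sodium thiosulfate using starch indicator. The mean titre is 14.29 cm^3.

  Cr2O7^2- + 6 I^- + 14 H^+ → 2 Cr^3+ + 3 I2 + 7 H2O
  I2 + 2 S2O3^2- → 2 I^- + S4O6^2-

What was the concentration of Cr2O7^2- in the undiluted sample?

0.2043 mol/L

n(S2O3^2-) = 0.01429 × 0.2139 = 3.057 × 10^-3 mol
n(I2) = n(S2O3^2-)/2 = 1.528 × 10^-3 mol
From the 1:3 ratio, n(Cr2O7^2-) in the aliquot = 1/3 × 1.528 × 10^-3 = 5.094 × 10^-4 mol
[Cr2O7^2-]_dilute = 5.094 × 10^-4 / 0.02489 = 0.02047 mol/L
[Cr2O7^2-]_original = 0.02047 × 250.0/25.05 = 0.2043 mol/L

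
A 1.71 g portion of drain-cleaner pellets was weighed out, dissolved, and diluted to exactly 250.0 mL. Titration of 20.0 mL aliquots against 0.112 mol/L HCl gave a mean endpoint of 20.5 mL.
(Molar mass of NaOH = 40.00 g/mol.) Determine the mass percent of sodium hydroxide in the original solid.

67.1 %

NaOH + HCl → NaCl + H2O
n(HCl) per titration = 0.0205 × 0.112 = 2.30 × 10^-3 mol
n(NaOH) in each aliquot = 2.30 × 10^-3 mol (1:1 ratio)
n(NaOH) in the whole flask = 2.30 × 10^-3 × 250.0/20.0 = 0.0287 mol
mass of NaOH = 0.0287 × 40.00 = 1.15 g
% NaOH = 1.15 / 1.71 × 100 = 67.1 %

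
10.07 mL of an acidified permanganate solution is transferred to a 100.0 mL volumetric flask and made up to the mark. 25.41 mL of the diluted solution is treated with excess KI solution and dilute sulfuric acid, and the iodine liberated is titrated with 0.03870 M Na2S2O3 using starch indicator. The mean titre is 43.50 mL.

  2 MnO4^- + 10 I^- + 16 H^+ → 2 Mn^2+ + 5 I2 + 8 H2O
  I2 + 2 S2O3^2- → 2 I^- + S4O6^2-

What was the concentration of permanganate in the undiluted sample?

0.1316 M

n(S2O3^2-) = 0.04350 × 0.03870 = 1.683 × 10^-3 mol
n(I2) = n(S2O3^2-)/2 = 8.417 × 10^-4 mol
From the 2:5 ratio, n(MnO4^-) in the aliquot = 2/5 × 8.417 × 10^-4 = 3.367 × 10^-4 mol
[MnO4^-]_dilute = 3.367 × 10^-4 / 0.02541 = 0.01325 mol/L
[MnO4^-]_original = 0.01325 × 100.0/10.07 = 0.1316 mol/L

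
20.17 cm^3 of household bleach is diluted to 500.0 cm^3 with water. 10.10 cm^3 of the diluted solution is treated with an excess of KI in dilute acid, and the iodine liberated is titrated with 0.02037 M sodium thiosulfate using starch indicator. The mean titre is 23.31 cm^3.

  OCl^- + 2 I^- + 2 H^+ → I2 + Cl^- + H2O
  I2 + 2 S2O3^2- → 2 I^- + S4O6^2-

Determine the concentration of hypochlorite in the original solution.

0.5827 M

n(S2O3^2-) = 0.02331 × 0.02037 = 4.748 × 10^-4 mol
n(I2) = n(S2O3^2-)/2 = 2.374 × 10^-4 mol
n(OCl^-) in the aliquot = 2.374 × 10^-4 mol (1:1 ratio)
[OCl^-]_dilute = 2.374 × 10^-4 / 0.01010 = 0.02351 mol/L
[OCl^-]_original = 0.02351 × 500.0/20.17 = 0.5827 mol/L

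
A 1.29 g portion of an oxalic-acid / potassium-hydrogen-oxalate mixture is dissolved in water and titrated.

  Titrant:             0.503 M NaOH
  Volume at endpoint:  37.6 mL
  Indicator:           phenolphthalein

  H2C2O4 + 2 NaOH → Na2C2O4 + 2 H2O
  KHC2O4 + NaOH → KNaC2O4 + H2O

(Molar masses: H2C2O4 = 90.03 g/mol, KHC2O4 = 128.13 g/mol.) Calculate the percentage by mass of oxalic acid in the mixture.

n(NaOH) = 0.0376 × 0.503 = 0.0189 mol
Let x = n(H2C2O4), y = n(KHC2O4).
Titrant: 2x + 1y = 0.0189;  mass: 90.03x + 128.13y = 1.29
Solving, x = 6.82 × 10^-3 mol, y = 5.28 × 10^-3 mol
mass of H2C2O4 = 6.82 × 10^-3 × 90.03 = 0.614 g
% H2C2O4 = 0.614 / 1.29 × 100 = 47.6 %

47.6 %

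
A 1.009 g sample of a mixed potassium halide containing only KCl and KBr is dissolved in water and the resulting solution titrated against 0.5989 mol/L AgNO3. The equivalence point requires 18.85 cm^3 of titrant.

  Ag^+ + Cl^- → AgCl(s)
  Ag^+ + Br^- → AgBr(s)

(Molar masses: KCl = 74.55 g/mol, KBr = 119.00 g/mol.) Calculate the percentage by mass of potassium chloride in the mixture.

55.59 %

n(AgNO3) = 0.01885 × 0.5989 = 0.01129 mol
Let x = n(KCl), y = n(KBr).
Titrant: 1x + 1y = 0.01129;  mass: 74.55x + 119.00y = 1.009
Solving, x = 7.524 × 10^-3 mol, y = 3.766 × 10^-3 mol
mass of KCl = 7.524 × 10^-3 × 74.55 = 0.5609 g
% KCl = 0.5609 / 1.009 × 100 = 55.59 %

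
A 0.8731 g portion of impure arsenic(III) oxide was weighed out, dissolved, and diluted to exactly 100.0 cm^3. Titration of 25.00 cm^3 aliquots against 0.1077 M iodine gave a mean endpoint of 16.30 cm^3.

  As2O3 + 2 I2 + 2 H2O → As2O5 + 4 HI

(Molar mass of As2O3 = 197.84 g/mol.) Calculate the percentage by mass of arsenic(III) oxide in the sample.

n(I2) per titration = 0.01630 × 0.1077 = 1.756 × 10^-3 mol
From the 1:2 ratio, n(As2O3) in each aliquot = 1/2 × 1.756 × 10^-3 = 8.778 × 10^-4 mol
n(As2O3) in the whole flask = 8.778 × 10^-4 × 100.0/25.00 = 3.511 × 10^-3 mol
mass of As2O3 = 3.511 × 10^-3 × 197.84 = 0.6946 g
% As2O3 = 0.6946 / 0.8731 × 100 = 79.56 %

79.56 %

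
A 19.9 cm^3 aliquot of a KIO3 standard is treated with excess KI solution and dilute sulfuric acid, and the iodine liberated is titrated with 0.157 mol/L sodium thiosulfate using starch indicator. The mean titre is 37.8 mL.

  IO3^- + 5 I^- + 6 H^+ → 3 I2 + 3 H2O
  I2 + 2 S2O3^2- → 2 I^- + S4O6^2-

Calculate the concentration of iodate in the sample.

n(S2O3^2-) = 0.0378 × 0.157 = 5.93 × 10^-3 mol
n(I2) = n(S2O3^2-)/2 = 2.97 × 10^-3 mol
From the 1:3 ratio, n(IO3^-) in the aliquot = 1/3 × 2.97 × 10^-3 = 9.89 × 10^-4 mol
[IO3^-] = 9.89 × 10^-4 / 0.0199 = 0.0497 mol/L

0.0497 mol/L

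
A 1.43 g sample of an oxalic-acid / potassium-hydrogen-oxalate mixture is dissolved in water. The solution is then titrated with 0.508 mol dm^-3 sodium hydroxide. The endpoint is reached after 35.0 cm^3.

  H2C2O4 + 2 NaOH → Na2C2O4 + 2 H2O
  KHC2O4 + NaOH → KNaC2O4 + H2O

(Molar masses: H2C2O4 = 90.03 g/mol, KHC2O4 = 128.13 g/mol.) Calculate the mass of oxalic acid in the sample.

0.459 g

n(NaOH) = 0.0350 × 0.508 = 0.0178 mol
Let x = n(H2C2O4), y = n(KHC2O4).
Titrant: 2x + 1y = 0.0178;  mass: 90.03x + 128.13y = 1.43
Solving, x = 5.10 × 10^-3 mol, y = 7.58 × 10^-3 mol
mass of H2C2O4 = 5.10 × 10^-3 × 90.03 = 0.459 g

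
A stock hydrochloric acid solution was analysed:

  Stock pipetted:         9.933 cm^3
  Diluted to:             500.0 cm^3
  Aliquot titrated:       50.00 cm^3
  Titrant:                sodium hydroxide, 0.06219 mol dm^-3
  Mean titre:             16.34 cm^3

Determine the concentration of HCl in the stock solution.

1.023 mol/L

HCl + NaOH → NaCl + H2O
n(NaOH) = 0.01634 × 0.06219 = 1.016 × 10^-3 mol
n(HCl) in the aliquot = 1.016 × 10^-3 mol (1:1 ratio)
[HCl]_dilute = 1.016 × 10^-3 / 0.05000 = 0.02032 mol/L
Dilution factor = 500.0 / 9.933 = 50.34
[HCl]_stock = 0.02032 × 50.34 = 1.023 mol/L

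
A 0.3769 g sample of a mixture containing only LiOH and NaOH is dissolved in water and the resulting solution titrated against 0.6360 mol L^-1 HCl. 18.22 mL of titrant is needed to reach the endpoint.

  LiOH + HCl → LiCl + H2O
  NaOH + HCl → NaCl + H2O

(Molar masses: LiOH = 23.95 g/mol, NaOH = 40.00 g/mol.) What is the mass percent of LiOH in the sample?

n(HCl) = 0.01822 × 0.6360 = 0.01159 mol
Let x = n(LiOH), y = n(NaOH).
Titrant: 1x + 1y = 0.01159;  mass: 23.95x + 40.00y = 0.3769
Solving, x = 5.397 × 10^-3 mol, y = 6.191 × 10^-3 mol
mass of LiOH = 5.397 × 10^-3 × 23.95 = 0.1293 g
% LiOH = 0.1293 / 0.3769 × 100 = 34.29 %

34.29 %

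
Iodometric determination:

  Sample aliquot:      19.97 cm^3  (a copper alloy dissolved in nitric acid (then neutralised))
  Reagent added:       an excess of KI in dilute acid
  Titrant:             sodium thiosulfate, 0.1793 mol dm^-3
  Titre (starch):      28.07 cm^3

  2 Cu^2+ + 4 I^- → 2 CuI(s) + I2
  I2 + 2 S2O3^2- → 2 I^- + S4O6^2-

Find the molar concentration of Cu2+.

0.2520 mol/L

n(S2O3^2-) = 0.02807 × 0.1793 = 5.033 × 10^-3 mol
n(I2) = n(S2O3^2-)/2 = 2.516 × 10^-3 mol
From the 2:1 ratio, n(Cu2+) in the aliquot = 2/1 × 2.516 × 10^-3 = 5.033 × 10^-3 mol
[Cu2+] = 5.033 × 10^-3 / 0.01997 = 0.2520 mol/L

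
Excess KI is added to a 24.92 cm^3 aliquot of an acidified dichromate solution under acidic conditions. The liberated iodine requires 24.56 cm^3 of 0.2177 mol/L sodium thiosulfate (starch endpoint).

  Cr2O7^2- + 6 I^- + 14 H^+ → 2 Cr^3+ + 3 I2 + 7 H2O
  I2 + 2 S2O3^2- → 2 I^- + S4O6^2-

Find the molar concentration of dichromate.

n(S2O3^2-) = 0.02456 × 0.2177 = 5.347 × 10^-3 mol
n(I2) = n(S2O3^2-)/2 = 2.673 × 10^-3 mol
From the 1:3 ratio, n(Cr2O7^2-) in the aliquot = 1/3 × 2.673 × 10^-3 = 8.911 × 10^-4 mol
[Cr2O7^2-] = 8.911 × 10^-4 / 0.02492 = 0.03576 mol/L

0.03576 mol/L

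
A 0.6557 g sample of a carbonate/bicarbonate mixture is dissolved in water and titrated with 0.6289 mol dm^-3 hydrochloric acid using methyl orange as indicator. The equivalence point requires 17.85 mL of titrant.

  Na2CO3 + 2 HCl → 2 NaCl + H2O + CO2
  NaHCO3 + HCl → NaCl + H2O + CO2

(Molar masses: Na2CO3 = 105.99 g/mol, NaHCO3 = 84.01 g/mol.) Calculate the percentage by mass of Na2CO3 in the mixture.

n(HCl) = 0.01785 × 0.6289 = 0.01123 mol
Let x = n(Na2CO3), y = n(NaHCO3).
Titrant: 2x + 1y = 0.01123;  mass: 105.99x + 84.01y = 0.6557
Solving, x = 4.633 × 10^-3 mol, y = 1.960 × 10^-3 mol
mass of Na2CO3 = 4.633 × 10^-3 × 105.99 = 0.4911 g
% Na2CO3 = 0.4911 / 0.6557 × 100 = 74.89 %

74.89 %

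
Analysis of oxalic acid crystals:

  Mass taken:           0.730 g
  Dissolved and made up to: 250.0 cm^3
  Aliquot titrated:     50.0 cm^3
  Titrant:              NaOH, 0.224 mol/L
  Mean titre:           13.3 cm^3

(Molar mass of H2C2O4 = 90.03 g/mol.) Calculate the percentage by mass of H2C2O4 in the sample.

H2C2O4 + 2 NaOH → Na2C2O4 + 2 H2O
n(NaOH) per titration = 0.0133 × 0.224 = 2.98 × 10^-3 mol
From the 1:2 ratio, n(H2C2O4) in each aliquot = 1/2 × 2.98 × 10^-3 = 1.49 × 10^-3 mol
n(H2C2O4) in the whole flask = 1.49 × 10^-3 × 250.0/50.0 = 7.45 × 10^-3 mol
mass of H2C2O4 = 7.45 × 10^-3 × 90.03 = 0.671 g
% H2C2O4 = 0.671 / 0.730 × 100 = 91.9 %

91.9 %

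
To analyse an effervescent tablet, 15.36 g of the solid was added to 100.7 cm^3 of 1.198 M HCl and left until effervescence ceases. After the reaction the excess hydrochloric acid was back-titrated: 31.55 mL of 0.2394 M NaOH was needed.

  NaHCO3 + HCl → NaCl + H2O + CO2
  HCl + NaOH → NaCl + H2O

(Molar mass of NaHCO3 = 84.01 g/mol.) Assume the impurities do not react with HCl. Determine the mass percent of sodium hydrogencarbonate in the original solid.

61.85 %

n(HCl) added = 0.1007 × 1.198 = 0.1206 mol
n(NaOH) used in back-titration = 0.03155 × 0.2394 = 7.553 × 10^-3 mol
n(HCl) left over = 7.553 × 10^-3 mol (1:1 ratio)
n(HCl) consumed by analyte = 0.1206 − 7.553 × 10^-3 = 0.1131 mol
n(NaHCO3) = 0.1131 mol (1:1 ratio)
mass of NaHCO3 = 0.1131 × 84.01 = 9.500 g
% NaHCO3 = 9.500 / 15.36 × 100 = 61.85 %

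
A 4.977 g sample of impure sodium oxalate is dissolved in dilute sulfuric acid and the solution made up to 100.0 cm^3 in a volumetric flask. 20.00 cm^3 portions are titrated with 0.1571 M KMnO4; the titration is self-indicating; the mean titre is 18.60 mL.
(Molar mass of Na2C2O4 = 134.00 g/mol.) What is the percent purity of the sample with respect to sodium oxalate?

2 MnO4^- + 5 C2O4^2- + 16 H^+ → 2 Mn^2+ + 10 CO2 + 8 H2O
n(KMnO4) per titration = 0.01860 × 0.1571 = 2.922 × 10^-3 mol
From the 5:2 ratio, n(Na2C2O4) in each aliquot = 5/2 × 2.922 × 10^-3 = 7.305 × 10^-3 mol
n(Na2C2O4) in the whole flask = 7.305 × 10^-3 × 100.0/20.00 = 0.03653 mol
mass of Na2C2O4 = 0.03653 × 134.00 = 4.894 g
% Na2C2O4 = 4.894 / 4.977 × 100 = 98.34 %

98.34 %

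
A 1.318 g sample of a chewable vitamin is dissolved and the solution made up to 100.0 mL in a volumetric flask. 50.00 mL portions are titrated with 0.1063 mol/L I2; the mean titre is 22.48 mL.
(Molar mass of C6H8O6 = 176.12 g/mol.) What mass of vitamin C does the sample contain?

C6H8O6 + I2 → C6H6O6 + 2 HI
n(I2) per titration = 0.02248 × 0.1063 = 2.390 × 10^-3 mol
n(C6H8O6) in each aliquot = 2.390 × 10^-3 mol (1:1 ratio)
n(C6H8O6) in the whole flask = 2.390 × 10^-3 × 100.0/50.00 = 4.779 × 10^-3 mol
mass of C6H8O6 = 4.779 × 10^-3 × 176.12 = 0.8417 g

0.8417 g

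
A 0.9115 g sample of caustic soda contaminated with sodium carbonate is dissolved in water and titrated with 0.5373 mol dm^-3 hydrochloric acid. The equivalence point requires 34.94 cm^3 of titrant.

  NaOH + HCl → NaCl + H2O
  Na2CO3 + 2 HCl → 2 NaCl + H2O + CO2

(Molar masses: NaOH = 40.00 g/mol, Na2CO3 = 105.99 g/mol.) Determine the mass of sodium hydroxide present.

n(HCl) = 0.03494 × 0.5373 = 0.01877 mol
Let x = n(NaOH), y = n(Na2CO3).
Titrant: 1x + 2y = 0.01877;  mass: 40.00x + 105.99y = 0.9115
Solving, x = 6.417 × 10^-3 mol, y = 6.178 × 10^-3 mol
mass of NaOH = 6.417 × 10^-3 × 40.00 = 0.2567 g

0.2567 g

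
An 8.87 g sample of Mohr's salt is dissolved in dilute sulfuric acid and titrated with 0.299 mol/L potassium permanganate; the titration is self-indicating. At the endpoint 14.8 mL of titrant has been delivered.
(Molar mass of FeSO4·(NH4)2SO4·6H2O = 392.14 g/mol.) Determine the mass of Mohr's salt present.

MnO4^- + 5 Fe^2+ + 8 H^+ → Mn^2+ + 5 Fe^3+ + 4 H2O
n(KMnO4) = 0.0148 L × 0.299 mol/L = 4.43 × 10^-3 mol
From the 5:1 ratio, n(FeSO4·(NH4)2SO4·6H2O) = 5/1 × 4.43 × 10^-3 = 0.0221 mol
mass of FeSO4·(NH4)2SO4·6H2O = 0.0221 × 392.14 g/mol = 8.68 g

8.68 g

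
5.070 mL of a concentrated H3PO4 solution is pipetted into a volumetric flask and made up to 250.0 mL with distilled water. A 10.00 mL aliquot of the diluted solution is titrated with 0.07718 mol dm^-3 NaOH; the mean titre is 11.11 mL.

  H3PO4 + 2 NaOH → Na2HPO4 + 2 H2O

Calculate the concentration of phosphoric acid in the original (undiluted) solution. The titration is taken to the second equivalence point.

2.114 mol/L

n(NaOH) = 0.01111 × 0.07718 = 8.575 × 10^-4 mol
From the 1:2 ratio, n(H3PO4) in the aliquot = 1/2 × 8.575 × 10^-4 = 4.287 × 10^-4 mol
[H3PO4]_dilute = 4.287 × 10^-4 / 0.01000 = 0.04287 mol/L
Dilution factor = 250.0 / 5.070 = 49.31
[H3PO4]_stock = 0.04287 × 49.31 = 2.114 mol/L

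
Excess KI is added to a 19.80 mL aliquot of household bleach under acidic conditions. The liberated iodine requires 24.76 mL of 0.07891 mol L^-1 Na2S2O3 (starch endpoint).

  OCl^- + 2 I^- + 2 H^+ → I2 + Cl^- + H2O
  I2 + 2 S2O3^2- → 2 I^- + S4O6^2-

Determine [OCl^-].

0.04934 mol/L

n(S2O3^2-) = 0.02476 × 0.07891 = 1.954 × 10^-3 mol
n(I2) = n(S2O3^2-)/2 = 9.769 × 10^-4 mol
n(OCl^-) in the aliquot = 9.769 × 10^-4 mol (1:1 ratio)
[OCl^-] = 9.769 × 10^-4 / 0.01980 = 0.04934 mol/L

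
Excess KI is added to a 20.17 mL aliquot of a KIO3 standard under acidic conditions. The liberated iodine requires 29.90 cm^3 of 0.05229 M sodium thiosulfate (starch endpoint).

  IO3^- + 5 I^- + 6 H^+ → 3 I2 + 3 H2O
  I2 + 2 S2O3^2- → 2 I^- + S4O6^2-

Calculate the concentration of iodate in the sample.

n(S2O3^2-) = 0.02990 × 0.05229 = 1.563 × 10^-3 mol
n(I2) = n(S2O3^2-)/2 = 7.817 × 10^-4 mol
From the 1:3 ratio, n(IO3^-) in the aliquot = 1/3 × 7.817 × 10^-4 = 2.606 × 10^-4 mol
[IO3^-] = 2.606 × 10^-4 / 0.02017 = 0.01292 mol/L

0.01292 M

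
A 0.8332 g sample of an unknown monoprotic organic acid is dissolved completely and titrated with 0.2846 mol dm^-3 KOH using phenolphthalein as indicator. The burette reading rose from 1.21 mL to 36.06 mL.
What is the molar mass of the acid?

84.01 g/mol

n(KOH) = 0.03485 L × 0.2846 mol/L = 9.918 × 10^-3 mol
n(HA) = 9.918 × 10^-3 mol (1:1 ratio)
M = m / n = 0.8332 g / 9.918 × 10^-3 mol = 84.01 g/mol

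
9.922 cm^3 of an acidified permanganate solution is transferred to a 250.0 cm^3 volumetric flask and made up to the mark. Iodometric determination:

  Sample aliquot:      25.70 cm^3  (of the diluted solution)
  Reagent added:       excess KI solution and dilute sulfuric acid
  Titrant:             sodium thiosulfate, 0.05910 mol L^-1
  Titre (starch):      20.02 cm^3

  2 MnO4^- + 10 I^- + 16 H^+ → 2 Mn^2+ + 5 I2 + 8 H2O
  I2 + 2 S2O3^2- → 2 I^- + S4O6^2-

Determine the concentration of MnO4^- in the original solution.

n(S2O3^2-) = 0.02002 × 0.05910 = 1.183 × 10^-3 mol
n(I2) = n(S2O3^2-)/2 = 5.916 × 10^-4 mol
From the 2:5 ratio, n(MnO4^-) in the aliquot = 2/5 × 5.916 × 10^-4 = 2.366 × 10^-4 mol
[MnO4^-]_dilute = 2.366 × 10^-4 / 0.02570 = 0.009208 mol/L
[MnO4^-]_original = 0.009208 × 250.0/9.922 = 0.2320 mol/L

0.2320 mol/L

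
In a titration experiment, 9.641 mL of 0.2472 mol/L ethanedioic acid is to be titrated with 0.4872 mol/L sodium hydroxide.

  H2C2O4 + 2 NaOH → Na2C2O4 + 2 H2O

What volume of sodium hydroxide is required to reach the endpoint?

9.783 mL

n(H2C2O4) = 0.009641 L × 0.2472 mol/L = 2.383 × 10^-3 mol
From the 2:1 stoichiometry, n(NaOH) = 2/1 × 2.383 × 10^-3 = 4.767 × 10^-3 mol
V(NaOH) = 4.767 × 10^-3 mol / 0.4872 mol/L = 0.009783 L = 9.783 mL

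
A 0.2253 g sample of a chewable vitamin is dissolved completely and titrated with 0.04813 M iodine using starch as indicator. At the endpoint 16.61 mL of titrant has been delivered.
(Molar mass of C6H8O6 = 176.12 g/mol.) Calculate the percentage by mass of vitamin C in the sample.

C6H8O6 + I2 → C6H6O6 + 2 HI
n(I2) = 0.01661 L × 0.04813 mol/L = 7.994 × 10^-4 mol
n(C6H8O6) = 7.994 × 10^-4 mol (1:1 ratio)
mass of C6H8O6 = 7.994 × 10^-4 × 176.12 g/mol = 0.1408 g
% C6H8O6 = 0.1408 / 0.2253 × 100 = 62.49 %

62.49 %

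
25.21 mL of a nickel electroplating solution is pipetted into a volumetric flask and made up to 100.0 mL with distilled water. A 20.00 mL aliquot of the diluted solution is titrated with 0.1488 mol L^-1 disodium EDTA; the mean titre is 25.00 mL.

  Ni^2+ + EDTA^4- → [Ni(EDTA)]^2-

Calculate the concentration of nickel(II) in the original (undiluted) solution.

n(EDTA) = 0.02500 × 0.1488 = 3.720 × 10^-3 mol
n(Ni2+) in the aliquot = 3.720 × 10^-3 mol (1:1 ratio)
[Ni2+]_dilute = 3.720 × 10^-3 / 0.02000 = 0.1860 mol/L
Dilution factor = 100.0 / 25.21 = 3.967
[Ni2+]_stock = 0.1860 × 3.967 = 0.7378 mol/L

0.7378 mol/L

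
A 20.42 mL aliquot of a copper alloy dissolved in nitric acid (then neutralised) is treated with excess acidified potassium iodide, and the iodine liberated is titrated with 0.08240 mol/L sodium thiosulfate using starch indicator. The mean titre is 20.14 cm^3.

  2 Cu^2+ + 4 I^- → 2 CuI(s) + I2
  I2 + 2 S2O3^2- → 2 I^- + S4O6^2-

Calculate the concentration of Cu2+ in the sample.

0.08127 mol/L

n(S2O3^2-) = 0.02014 × 0.08240 = 1.660 × 10^-3 mol
n(I2) = n(S2O3^2-)/2 = 8.298 × 10^-4 mol
From the 2:1 ratio, n(Cu2+) in the aliquot = 2/1 × 8.298 × 10^-4 = 1.660 × 10^-3 mol
[Cu2+] = 1.660 × 10^-3 / 0.02042 = 0.08127 mol/L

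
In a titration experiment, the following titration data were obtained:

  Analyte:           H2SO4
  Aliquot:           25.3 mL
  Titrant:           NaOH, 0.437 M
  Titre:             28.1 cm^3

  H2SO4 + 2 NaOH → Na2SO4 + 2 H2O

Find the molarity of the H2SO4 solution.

0.243 M

n(NaOH) = 0.0281 L × 0.437 mol/L = 0.0123 mol
From the 1:2 mole ratio, n(H2SO4) = 1/2 × 0.0123 = 6.14 × 10^-3 mol
[H2SO4] = 6.14 × 10^-3 mol / 0.0253 L = 0.243 mol/L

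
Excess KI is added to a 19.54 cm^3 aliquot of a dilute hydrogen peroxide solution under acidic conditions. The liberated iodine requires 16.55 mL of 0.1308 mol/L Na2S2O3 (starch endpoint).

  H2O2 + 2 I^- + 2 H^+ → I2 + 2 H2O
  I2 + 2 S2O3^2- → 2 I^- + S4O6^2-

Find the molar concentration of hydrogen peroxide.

n(S2O3^2-) = 0.01655 × 0.1308 = 2.165 × 10^-3 mol
n(I2) = n(S2O3^2-)/2 = 1.082 × 10^-3 mol
n(H2O2) in the aliquot = 1.082 × 10^-3 mol (1:1 ratio)
[H2O2] = 1.082 × 10^-3 / 0.01954 = 0.05539 mol/L

0.05539 mol/L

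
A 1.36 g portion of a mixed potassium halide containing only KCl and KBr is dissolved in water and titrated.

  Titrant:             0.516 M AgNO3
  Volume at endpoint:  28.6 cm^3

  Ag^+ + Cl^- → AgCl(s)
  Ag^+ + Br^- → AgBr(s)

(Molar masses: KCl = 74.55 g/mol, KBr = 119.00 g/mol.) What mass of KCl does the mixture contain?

n(AgNO3) = 0.0286 × 0.516 = 0.0148 mol
Let x = n(KCl), y = n(KBr).
Titrant: 1x + 1y = 0.0148;  mass: 74.55x + 119.00y = 1.36
Solving, x = 8.91 × 10^-3 mol, y = 5.85 × 10^-3 mol
mass of KCl = 8.91 × 10^-3 × 74.55 = 0.664 g

0.664 g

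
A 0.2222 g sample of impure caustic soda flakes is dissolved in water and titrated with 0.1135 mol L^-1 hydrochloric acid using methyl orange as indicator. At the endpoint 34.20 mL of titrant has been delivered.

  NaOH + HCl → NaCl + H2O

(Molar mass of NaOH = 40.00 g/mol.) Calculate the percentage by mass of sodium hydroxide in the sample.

n(HCl) = 0.03420 L × 0.1135 mol/L = 3.882 × 10^-3 mol
n(NaOH) = 3.882 × 10^-3 mol (1:1 ratio)
mass of NaOH = 3.882 × 10^-3 × 40.00 g/mol = 0.1553 g
% NaOH = 0.1553 / 0.2222 × 100 = 69.88 %

69.88 %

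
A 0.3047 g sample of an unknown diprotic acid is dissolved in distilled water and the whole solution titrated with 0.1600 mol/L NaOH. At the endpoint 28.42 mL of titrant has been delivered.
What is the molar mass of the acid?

n(NaOH) = 0.02842 L × 0.1600 mol/L = 4.547 × 10^-3 mol
From the 1:2 ratio, n(H2A) = 1/2 × 4.547 × 10^-3 = 2.274 × 10^-3 mol
M = m / n = 0.3047 g / 2.274 × 10^-3 mol = 134.0 g/mol

134.0 g/mol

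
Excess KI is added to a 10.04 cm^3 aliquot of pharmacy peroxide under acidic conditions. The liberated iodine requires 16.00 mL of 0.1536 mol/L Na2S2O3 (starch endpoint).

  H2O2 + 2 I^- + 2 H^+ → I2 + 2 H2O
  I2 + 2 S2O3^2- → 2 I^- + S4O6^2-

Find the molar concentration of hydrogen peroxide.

0.1224 mol/L

n(S2O3^2-) = 0.01600 × 0.1536 = 2.458 × 10^-3 mol
n(I2) = n(S2O3^2-)/2 = 1.229 × 10^-3 mol
n(H2O2) in the aliquot = 1.229 × 10^-3 mol (1:1 ratio)
[H2O2] = 1.229 × 10^-3 / 0.01004 = 0.1224 mol/L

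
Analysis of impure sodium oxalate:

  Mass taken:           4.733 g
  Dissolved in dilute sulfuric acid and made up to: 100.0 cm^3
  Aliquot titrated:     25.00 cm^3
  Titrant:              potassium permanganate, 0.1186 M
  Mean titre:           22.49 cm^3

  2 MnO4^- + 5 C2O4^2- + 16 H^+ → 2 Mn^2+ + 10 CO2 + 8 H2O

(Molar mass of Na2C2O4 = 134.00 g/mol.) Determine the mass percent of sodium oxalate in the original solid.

n(KMnO4) per titration = 0.02249 × 0.1186 = 2.667 × 10^-3 mol
From the 5:2 ratio, n(Na2C2O4) in each aliquot = 5/2 × 2.667 × 10^-3 = 6.668 × 10^-3 mol
n(Na2C2O4) in the whole flask = 6.668 × 10^-3 × 100.0/25.00 = 0.02667 mol
mass of Na2C2O4 = 0.02667 × 134.00 = 3.574 g
% Na2C2O4 = 3.574 / 4.733 × 100 = 75.52 %

75.52 %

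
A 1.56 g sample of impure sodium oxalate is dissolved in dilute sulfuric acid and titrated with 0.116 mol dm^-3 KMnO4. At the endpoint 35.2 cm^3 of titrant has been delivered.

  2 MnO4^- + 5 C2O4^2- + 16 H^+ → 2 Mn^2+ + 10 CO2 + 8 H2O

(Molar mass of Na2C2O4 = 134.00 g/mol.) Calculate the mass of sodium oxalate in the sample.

n(KMnO4) = 0.0352 L × 0.116 mol/L = 4.08 × 10^-3 mol
From the 5:2 ratio, n(Na2C2O4) = 5/2 × 4.08 × 10^-3 = 0.0102 mol
mass of Na2C2O4 = 0.0102 × 134.00 g/mol = 1.37 g

1.37 g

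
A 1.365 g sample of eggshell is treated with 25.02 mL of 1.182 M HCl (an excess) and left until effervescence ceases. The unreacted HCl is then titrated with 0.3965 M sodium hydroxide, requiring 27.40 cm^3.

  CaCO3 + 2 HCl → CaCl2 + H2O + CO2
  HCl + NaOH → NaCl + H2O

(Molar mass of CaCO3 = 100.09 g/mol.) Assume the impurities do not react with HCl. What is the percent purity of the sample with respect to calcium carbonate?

n(HCl) added = 0.02502 × 1.182 = 0.02957 mol
n(NaOH) used in back-titration = 0.02740 × 0.3965 = 0.01086 mol
n(HCl) left over = 0.01086 mol (1:1 ratio)
n(HCl) consumed by analyte = 0.02957 − 0.01086 = 0.01871 mol
From the 1:2 ratio, n(CaCO3) = 1/2 × 0.01871 = 9.355 × 10^-3 mol
mass of CaCO3 = 9.355 × 10^-3 × 100.09 = 0.9363 g
% CaCO3 = 0.9363 / 1.365 × 100 = 68.59 %

68.59 %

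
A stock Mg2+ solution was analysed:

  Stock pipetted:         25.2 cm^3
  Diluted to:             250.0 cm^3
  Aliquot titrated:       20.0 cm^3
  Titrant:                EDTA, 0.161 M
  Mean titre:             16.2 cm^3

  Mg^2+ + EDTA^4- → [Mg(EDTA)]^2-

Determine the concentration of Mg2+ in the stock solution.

1.29 M

n(EDTA) = 0.0162 × 0.161 = 2.61 × 10^-3 mol
n(Mg2+) in the aliquot = 2.61 × 10^-3 mol (1:1 ratio)
[Mg2+]_dilute = 2.61 × 10^-3 / 0.0200 = 0.130 mol/L
Dilution factor = 250.0 / 25.2 = 9.921
[Mg2+]_stock = 0.130 × 9.921 = 1.29 mol/L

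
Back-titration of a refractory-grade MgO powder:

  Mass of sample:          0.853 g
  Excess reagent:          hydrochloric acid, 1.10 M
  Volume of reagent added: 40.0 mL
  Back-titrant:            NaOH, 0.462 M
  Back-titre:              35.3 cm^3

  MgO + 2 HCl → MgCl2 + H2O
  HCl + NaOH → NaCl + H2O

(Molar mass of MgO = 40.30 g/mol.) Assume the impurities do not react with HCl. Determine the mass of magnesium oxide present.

0.558 g

n(HCl) added = 0.0400 × 1.10 = 0.0440 mol
n(NaOH) used in back-titration = 0.0353 × 0.462 = 0.0163 mol
n(HCl) left over = 0.0163 mol (1:1 ratio)
n(HCl) consumed by analyte = 0.0440 − 0.0163 = 0.0277 mol
From the 1:2 ratio, n(MgO) = 1/2 × 0.0277 = 0.0138 mol
mass of MgO = 0.0138 × 40.30 = 0.558 g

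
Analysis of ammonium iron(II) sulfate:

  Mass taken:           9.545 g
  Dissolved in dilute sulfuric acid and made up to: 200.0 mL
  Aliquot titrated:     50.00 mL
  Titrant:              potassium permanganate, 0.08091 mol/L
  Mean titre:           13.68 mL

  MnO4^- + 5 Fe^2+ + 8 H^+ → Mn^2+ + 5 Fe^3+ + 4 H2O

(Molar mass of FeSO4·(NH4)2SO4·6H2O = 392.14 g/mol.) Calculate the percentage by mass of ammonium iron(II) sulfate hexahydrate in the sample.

90.95 %

n(KMnO4) per titration = 0.01368 × 0.08091 = 1.107 × 10^-3 mol
From the 5:1 ratio, n(FeSO4·(NH4)2SO4·6H2O) in each aliquot = 5/1 × 1.107 × 10^-3 = 5.534 × 10^-3 mol
n(FeSO4·(NH4)2SO4·6H2O) in the whole flask = 5.534 × 10^-3 × 200.0/50.00 = 0.02214 mol
mass of FeSO4·(NH4)2SO4·6H2O = 0.02214 × 392.14 = 8.681 g
% FeSO4·(NH4)2SO4·6H2O = 8.681 / 9.545 × 100 = 90.95 %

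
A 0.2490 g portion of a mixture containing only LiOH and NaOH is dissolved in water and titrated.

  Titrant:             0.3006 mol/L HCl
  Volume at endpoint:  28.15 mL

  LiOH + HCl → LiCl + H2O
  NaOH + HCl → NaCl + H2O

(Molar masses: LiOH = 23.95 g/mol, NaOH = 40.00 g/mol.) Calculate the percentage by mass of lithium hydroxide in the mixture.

53.62 %

n(HCl) = 0.02815 × 0.3006 = 8.462 × 10^-3 mol
Let x = n(LiOH), y = n(NaOH).
Titrant: 1x + 1y = 8.462 × 10^-3;  mass: 23.95x + 40.00y = 0.2490
Solving, x = 5.575 × 10^-3 mol, y = 2.887 × 10^-3 mol
mass of LiOH = 5.575 × 10^-3 × 23.95 = 0.1335 g
% LiOH = 0.1335 / 0.2490 × 100 = 53.62 %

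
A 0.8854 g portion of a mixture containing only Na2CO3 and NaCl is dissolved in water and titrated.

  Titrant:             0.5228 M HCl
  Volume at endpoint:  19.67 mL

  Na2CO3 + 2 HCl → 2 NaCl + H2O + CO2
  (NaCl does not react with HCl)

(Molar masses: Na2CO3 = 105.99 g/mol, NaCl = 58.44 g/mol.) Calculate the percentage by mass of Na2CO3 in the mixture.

n(HCl) = 0.01967 × 0.5228 = 0.01028 mol
Let x = n(Na2CO3), y = n(NaCl).
Titrant: 2x = 0.01028;  mass: 105.99x + 58.44y = 0.8854
Solving, x = 5.142 × 10^-3 mol, y = 5.825 × 10^-3 mol
mass of Na2CO3 = 5.142 × 10^-3 × 105.99 = 0.5450 g
% Na2CO3 = 0.5450 / 0.8854 × 100 = 61.55 %

61.55 %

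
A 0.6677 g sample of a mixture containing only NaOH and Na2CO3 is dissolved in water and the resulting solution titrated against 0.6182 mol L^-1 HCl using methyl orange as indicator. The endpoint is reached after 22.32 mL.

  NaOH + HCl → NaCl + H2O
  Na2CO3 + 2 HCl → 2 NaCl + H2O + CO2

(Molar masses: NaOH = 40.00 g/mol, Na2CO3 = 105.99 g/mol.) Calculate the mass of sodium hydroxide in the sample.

0.1956 g

n(HCl) = 0.02232 × 0.6182 = 0.01380 mol
Let x = n(NaOH), y = n(Na2CO3).
Titrant: 1x + 2y = 0.01380;  mass: 40.00x + 105.99y = 0.6677
Solving, x = 4.889 × 10^-3 mol, y = 4.454 × 10^-3 mol
mass of NaOH = 4.889 × 10^-3 × 40.00 = 0.1956 g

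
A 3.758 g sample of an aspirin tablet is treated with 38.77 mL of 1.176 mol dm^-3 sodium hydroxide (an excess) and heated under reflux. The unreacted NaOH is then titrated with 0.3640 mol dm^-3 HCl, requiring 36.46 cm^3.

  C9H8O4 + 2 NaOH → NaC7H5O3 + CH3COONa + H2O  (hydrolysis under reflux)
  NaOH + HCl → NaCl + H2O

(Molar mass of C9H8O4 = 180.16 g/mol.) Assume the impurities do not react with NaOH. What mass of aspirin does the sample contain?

n(NaOH) added = 0.03877 × 1.176 = 0.04559 mol
n(HCl) used in back-titration = 0.03646 × 0.3640 = 0.01327 mol
n(NaOH) left over = 0.01327 mol (1:1 ratio)
n(NaOH) consumed by analyte = 0.04559 − 0.01327 = 0.03232 mol
From the 1:2 ratio, n(C9H8O4) = 1/2 × 0.03232 = 0.01616 mol
mass of C9H8O4 = 0.01616 × 180.16 = 2.912 g

2.912 g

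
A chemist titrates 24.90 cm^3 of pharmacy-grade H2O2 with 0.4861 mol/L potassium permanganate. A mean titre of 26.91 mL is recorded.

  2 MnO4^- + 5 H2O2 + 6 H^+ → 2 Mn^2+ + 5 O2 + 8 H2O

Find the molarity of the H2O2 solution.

n(KMnO4) = 0.02691 L × 0.4861 mol/L = 0.01308 mol
From the 5:2 mole ratio, n(H2O2) = 5/2 × 0.01308 = 0.03270 mol
[H2O2] = 0.03270 mol / 0.02490 L = 1.313 mol/L

1.313 mol/L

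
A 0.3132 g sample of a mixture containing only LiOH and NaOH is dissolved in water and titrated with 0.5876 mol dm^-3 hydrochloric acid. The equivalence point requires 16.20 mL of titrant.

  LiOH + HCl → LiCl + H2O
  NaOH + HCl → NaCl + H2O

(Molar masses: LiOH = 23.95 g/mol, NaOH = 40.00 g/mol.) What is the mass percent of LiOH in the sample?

32.19 %

n(HCl) = 0.01620 × 0.5876 = 9.519 × 10^-3 mol
Let x = n(LiOH), y = n(NaOH).
Titrant: 1x + 1y = 9.519 × 10^-3;  mass: 23.95x + 40.00y = 0.3132
Solving, x = 4.210 × 10^-3 mol, y = 5.309 × 10^-3 mol
mass of LiOH = 4.210 × 10^-3 × 23.95 = 0.1008 g
% LiOH = 0.1008 / 0.3132 × 100 = 32.19 %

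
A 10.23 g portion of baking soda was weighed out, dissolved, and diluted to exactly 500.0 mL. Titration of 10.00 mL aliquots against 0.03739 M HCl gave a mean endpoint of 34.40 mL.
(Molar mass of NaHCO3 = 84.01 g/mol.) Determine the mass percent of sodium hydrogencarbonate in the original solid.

52.81 %

NaHCO3 + HCl → NaCl + H2O + CO2
n(HCl) per titration = 0.03440 × 0.03739 = 1.286 × 10^-3 mol
n(NaHCO3) in each aliquot = 1.286 × 10^-3 mol (1:1 ratio)
n(NaHCO3) in the whole flask = 1.286 × 10^-3 × 500.0/10.00 = 0.06431 mol
mass of NaHCO3 = 0.06431 × 84.01 = 5.403 g
% NaHCO3 = 5.403 / 10.23 × 100 = 52.81 %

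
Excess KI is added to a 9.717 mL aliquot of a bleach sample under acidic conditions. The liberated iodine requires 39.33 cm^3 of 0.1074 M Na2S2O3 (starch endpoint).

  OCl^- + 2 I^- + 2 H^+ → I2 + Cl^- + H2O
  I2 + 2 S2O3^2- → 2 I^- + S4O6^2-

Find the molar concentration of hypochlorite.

0.2174 M

n(S2O3^2-) = 0.03933 × 0.1074 = 4.224 × 10^-3 mol
n(I2) = n(S2O3^2-)/2 = 2.112 × 10^-3 mol
n(OCl^-) in the aliquot = 2.112 × 10^-3 mol (1:1 ratio)
[OCl^-] = 2.112 × 10^-3 / 0.009717 = 0.2174 mol/L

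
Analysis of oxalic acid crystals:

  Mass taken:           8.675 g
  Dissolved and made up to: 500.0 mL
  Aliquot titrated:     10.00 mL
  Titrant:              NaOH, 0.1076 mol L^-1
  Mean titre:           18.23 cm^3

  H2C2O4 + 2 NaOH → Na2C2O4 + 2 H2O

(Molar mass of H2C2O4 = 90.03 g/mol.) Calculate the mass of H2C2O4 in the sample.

n(NaOH) per titration = 0.01823 × 0.1076 = 1.962 × 10^-3 mol
From the 1:2 ratio, n(H2C2O4) in each aliquot = 1/2 × 1.962 × 10^-3 = 9.808 × 10^-4 mol
n(H2C2O4) in the whole flask = 9.808 × 10^-4 × 500.0/10.00 = 0.04904 mol
mass of H2C2O4 = 0.04904 × 90.03 = 4.415 g

4.415 g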